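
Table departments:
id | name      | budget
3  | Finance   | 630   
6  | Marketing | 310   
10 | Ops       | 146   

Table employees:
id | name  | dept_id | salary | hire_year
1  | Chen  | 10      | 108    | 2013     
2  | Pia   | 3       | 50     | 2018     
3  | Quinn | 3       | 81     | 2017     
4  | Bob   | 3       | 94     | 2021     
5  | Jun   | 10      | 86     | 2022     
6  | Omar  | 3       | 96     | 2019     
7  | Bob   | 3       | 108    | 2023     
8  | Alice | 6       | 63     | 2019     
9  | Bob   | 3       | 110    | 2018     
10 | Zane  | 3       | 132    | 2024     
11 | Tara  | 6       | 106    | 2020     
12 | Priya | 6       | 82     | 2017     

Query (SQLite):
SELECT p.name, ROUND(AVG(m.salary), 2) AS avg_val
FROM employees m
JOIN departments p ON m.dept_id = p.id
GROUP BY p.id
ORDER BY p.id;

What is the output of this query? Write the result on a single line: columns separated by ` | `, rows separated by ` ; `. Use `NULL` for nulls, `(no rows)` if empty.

Join each employees row to its departments via dept_id.
Group joined rows by departments.id; compute ROUND(AVG(m.salary), 2) per group.
  3: ids {2, 3, 4, 6, 7, 9, 10} → ROUND(AVG(m.salary), 2)=95.86
  6: ids {8, 11, 12} → ROUND(AVG(m.salary), 2)=83.67
  10: ids {1, 5} → ROUND(AVG(m.salary), 2)=97

Finance | 95.86 ; Marketing | 83.67 ; Ops | 97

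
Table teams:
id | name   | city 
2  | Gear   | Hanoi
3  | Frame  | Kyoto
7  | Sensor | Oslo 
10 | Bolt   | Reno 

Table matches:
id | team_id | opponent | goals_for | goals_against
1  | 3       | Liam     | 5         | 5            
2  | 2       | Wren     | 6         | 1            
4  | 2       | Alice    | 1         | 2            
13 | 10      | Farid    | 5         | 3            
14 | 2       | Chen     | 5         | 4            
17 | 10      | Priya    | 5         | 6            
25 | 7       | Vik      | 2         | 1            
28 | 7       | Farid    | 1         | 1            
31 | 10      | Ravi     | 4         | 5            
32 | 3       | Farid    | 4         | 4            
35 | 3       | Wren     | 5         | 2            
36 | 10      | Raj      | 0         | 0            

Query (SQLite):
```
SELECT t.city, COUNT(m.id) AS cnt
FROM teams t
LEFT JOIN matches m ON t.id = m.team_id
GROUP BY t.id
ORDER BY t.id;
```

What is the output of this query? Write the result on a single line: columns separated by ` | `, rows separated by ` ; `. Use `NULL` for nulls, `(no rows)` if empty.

Hanoi | 3 ; Kyoto | 3 ; Oslo | 2 ; Reno | 4

LEFT JOIN keeps every teams row; unmatched ones get NULL for matches columns.
Group by teams.id and compute COUNT(m.id). COUNT(col) of an all-NULL group is 0.
  2: ids {2, 4, 14} → COUNT(m.id)=3
  3: ids {1, 32, 35} → COUNT(m.id)=3
  7: ids {25, 28} → COUNT(m.id)=2
  10: ids {13, 17, 31, 36} → COUNT(m.id)=4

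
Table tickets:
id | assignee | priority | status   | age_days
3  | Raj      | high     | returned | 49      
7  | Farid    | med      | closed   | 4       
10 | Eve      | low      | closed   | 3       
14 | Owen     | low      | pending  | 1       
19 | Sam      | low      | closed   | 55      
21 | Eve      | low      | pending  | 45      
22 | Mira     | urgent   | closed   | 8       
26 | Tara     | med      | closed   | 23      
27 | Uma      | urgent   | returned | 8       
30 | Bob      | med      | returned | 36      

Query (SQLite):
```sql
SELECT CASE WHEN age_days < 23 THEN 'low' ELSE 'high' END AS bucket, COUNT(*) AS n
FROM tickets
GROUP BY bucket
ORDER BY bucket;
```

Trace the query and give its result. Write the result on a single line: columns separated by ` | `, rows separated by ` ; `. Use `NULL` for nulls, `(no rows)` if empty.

high | 5 ; low | 5

Bucket rows by age_days < 23 → 'low' else 'high'; count each bucket.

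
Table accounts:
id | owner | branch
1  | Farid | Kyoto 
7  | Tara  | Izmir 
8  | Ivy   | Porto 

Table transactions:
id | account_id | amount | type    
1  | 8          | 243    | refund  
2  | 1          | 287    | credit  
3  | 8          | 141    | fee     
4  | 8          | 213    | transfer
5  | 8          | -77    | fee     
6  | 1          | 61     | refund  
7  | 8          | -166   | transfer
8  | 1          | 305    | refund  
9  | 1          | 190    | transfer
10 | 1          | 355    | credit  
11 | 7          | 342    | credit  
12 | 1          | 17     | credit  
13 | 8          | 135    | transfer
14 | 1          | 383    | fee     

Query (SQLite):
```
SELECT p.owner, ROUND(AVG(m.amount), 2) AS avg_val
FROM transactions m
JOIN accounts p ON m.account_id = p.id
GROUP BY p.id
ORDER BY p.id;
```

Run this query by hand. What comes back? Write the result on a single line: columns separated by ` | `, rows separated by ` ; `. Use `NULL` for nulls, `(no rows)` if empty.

Farid | 228.29 ; Tara | 342 ; Ivy | 81.5

Join each transactions row to its accounts via account_id.
Group joined rows by accounts.id; compute ROUND(AVG(m.amount), 2) per group.
  1: ids {2, 6, 8, 9, 10, 12, 14} → ROUND(AVG(m.amount), 2)=228.29
  7: ids {11} → ROUND(AVG(m.amount), 2)=342
  8: ids {1, 3, 4, 5, 7, 13} → ROUND(AVG(m.amount), 2)=81.5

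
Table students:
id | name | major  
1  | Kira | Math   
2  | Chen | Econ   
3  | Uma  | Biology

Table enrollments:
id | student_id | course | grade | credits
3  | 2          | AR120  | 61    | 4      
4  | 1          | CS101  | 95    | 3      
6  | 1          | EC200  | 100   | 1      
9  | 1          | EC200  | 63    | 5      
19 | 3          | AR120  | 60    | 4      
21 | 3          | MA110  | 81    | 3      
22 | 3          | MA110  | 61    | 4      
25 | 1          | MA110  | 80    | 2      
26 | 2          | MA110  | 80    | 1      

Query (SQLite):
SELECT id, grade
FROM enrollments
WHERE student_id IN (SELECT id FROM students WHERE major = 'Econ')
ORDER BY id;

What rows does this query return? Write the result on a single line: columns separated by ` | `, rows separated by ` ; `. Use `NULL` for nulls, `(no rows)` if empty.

3 | 61 ; 26 | 80

Inner query: students.id where major = 'Econ'.
Outer: keep enrollments rows whose student_id is in that set.
Inner query → {2}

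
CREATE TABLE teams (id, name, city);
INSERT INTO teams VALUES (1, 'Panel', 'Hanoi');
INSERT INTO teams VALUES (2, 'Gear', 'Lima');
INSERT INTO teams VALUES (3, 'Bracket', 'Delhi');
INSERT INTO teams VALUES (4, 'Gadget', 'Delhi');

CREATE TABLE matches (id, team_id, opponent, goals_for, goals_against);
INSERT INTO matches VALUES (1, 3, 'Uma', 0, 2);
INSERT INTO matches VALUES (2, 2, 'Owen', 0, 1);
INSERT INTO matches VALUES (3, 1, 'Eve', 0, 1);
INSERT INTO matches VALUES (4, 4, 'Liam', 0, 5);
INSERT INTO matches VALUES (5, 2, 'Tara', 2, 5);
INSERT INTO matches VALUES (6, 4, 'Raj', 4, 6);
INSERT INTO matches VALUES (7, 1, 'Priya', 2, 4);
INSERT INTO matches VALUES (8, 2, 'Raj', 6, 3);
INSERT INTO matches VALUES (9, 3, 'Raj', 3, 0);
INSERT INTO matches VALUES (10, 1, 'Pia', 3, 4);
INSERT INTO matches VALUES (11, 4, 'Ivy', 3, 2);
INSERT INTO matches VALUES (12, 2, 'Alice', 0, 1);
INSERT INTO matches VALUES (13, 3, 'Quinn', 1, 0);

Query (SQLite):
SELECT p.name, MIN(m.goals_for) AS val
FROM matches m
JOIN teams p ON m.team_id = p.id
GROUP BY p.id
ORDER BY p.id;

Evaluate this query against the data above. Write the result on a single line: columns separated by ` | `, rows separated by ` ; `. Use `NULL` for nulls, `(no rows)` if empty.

Panel | 0 ; Gear | 0 ; Bracket | 0 ; Gadget | 0

Join each matches row to its teams via team_id.
Group joined rows by teams.id; compute MIN(m.goals_for) per group.
  1: ids {3, 7, 10} → MIN(m.goals_for)=0
  2: ids {2, 5, 8, 12} → MIN(m.goals_for)=0
  3: ids {1, 9, 13} → MIN(m.goals_for)=0
  4: ids {4, 6, 11} → MIN(m.goals_for)=0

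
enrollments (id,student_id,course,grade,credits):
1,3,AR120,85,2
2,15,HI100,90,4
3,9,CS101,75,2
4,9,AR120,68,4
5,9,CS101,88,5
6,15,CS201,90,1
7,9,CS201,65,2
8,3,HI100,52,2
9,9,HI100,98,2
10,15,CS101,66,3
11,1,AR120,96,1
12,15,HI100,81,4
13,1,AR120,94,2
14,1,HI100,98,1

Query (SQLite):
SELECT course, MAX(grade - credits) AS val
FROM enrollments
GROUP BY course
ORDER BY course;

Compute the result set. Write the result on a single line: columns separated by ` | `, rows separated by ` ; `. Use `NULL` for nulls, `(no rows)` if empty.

AR120 | 95 ; CS101 | 83 ; CS201 | 89 ; HI100 | 97

For each row compute grade - credits.
Group by course; take MAX of the expression per group.
  AR120: ids {1, 4, 11, 13} → MAX(grade - credits)=95
  CS101: ids {3, 5, 10} → MAX(grade - credits)=83
  CS201: ids {6, 7} → MAX(grade - credits)=89
  HI100: ids {2, 8, 9, 12, 14} → MAX(grade - credits)=97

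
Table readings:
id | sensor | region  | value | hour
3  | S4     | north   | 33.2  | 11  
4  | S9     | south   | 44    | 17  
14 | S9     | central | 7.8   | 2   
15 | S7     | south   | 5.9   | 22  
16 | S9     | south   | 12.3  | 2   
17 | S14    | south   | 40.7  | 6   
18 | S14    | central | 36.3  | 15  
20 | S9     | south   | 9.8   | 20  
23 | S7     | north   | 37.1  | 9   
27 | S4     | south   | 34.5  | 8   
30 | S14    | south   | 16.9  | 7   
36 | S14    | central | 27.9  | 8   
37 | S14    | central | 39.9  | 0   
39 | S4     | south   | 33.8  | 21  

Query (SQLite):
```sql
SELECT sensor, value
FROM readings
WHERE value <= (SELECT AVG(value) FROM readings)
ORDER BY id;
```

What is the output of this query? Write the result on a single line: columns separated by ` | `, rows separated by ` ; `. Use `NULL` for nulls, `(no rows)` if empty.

Scalar subquery: AVG(value) over all readings rows = 27.15 (≈; comparison uses full precision).
Keep rows where value <= that value.

S9 | 7.8 ; S7 | 5.9 ; S9 | 12.3 ; S9 | 9.8 ; S14 | 16.9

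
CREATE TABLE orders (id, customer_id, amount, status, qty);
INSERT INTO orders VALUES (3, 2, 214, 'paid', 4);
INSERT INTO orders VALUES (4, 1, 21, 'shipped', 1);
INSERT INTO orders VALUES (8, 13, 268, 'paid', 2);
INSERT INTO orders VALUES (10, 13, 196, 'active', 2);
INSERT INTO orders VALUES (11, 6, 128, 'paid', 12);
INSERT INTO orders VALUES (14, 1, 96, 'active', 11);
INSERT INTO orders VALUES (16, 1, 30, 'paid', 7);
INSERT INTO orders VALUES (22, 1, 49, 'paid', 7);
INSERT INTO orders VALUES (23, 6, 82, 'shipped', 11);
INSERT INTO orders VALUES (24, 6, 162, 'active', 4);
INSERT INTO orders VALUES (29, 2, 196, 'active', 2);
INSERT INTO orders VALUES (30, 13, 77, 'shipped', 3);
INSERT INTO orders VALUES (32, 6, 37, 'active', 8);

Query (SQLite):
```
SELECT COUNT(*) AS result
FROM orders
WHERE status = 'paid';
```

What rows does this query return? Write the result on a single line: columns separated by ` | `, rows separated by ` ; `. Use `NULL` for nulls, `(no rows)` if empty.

5

Rows where status='paid' → qty values: [4, 2, 12, 7, 7].
COUNT(*) counts rows → 5.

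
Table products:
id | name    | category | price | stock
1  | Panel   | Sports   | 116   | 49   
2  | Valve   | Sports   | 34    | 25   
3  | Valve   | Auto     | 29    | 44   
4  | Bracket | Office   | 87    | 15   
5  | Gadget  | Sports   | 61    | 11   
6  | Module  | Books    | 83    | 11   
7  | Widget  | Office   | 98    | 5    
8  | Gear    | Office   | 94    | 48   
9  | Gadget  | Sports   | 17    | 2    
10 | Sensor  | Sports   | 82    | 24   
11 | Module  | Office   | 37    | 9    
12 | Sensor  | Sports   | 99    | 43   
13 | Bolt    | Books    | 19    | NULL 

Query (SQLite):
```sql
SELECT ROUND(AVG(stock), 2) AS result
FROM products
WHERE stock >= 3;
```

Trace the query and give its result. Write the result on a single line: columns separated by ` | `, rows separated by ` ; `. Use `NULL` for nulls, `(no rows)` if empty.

25.82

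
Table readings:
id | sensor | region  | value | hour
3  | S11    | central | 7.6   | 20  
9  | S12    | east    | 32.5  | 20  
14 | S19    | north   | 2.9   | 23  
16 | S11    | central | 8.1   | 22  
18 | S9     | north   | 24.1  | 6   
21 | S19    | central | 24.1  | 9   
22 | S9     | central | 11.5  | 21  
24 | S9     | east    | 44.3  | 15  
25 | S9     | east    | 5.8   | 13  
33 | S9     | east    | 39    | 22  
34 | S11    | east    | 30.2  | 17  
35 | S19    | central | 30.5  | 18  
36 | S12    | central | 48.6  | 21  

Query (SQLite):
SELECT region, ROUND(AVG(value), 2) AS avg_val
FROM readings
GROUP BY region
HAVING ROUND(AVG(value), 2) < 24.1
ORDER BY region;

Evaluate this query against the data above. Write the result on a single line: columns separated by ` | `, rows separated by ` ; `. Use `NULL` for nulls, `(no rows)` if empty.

central | 21.73 ; north | 13.5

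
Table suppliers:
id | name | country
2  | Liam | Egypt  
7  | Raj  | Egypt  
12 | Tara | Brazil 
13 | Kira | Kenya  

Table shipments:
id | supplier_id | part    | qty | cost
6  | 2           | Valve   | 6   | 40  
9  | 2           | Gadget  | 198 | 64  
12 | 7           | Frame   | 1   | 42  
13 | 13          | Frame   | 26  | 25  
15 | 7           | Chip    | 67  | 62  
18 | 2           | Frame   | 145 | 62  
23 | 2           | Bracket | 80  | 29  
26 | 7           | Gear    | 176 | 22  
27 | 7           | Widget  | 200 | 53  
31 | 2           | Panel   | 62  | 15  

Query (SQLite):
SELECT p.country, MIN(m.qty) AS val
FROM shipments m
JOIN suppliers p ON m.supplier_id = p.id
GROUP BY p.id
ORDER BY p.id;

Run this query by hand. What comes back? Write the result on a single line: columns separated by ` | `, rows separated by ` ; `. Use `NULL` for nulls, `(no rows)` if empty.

Join each shipments row to its suppliers via supplier_id.
Group joined rows by suppliers.id; compute MIN(m.qty) per group.
  2: ids {6, 9, 18, 23, 31} → MIN(m.qty)=6
  7: ids {12, 15, 26, 27} → MIN(m.qty)=1
  13: ids {13} → MIN(m.qty)=26

Egypt | 6 ; Egypt | 1 ; Kenya | 26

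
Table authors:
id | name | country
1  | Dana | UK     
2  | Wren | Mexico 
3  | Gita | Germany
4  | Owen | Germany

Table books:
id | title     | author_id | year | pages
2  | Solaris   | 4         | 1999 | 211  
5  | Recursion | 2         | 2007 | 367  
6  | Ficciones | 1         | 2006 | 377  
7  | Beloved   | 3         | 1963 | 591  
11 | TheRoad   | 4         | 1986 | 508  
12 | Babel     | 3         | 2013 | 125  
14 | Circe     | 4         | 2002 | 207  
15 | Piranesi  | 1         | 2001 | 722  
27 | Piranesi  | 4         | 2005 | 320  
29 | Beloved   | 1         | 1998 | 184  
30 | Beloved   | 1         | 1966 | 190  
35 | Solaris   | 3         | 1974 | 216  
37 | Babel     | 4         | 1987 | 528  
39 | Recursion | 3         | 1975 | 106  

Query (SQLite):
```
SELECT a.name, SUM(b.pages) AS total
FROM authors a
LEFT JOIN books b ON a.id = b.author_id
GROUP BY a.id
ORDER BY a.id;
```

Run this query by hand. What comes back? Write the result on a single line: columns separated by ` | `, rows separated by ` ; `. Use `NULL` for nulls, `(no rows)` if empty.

Dana | 1473 ; Wren | 367 ; Gita | 1038 ; Owen | 1774

LEFT JOIN keeps every authors row; unmatched ones get NULL for books columns.
Group by authors.id and compute SUM(b.pages). SUM over an all-NULL group is NULL.
  1: ids {6, 15, 29, 30} → SUM(b.pages)=1473
  2: ids {5} → SUM(b.pages)=367
  3: ids {7, 12, 35, 39} → SUM(b.pages)=1038
  4: ids {2, 11, 14, 27, 37} → SUM(b.pages)=1774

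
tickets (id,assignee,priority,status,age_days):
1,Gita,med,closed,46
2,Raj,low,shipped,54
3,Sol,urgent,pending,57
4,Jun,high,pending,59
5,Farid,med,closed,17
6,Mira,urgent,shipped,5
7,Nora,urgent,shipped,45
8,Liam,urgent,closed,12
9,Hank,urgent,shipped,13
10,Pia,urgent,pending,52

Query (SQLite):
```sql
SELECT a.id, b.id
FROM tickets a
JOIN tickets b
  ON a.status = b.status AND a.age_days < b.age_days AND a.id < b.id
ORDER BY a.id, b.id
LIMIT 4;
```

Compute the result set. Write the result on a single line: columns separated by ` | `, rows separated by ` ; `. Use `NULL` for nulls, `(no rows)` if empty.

3 | 4 ; 6 | 7 ; 6 | 9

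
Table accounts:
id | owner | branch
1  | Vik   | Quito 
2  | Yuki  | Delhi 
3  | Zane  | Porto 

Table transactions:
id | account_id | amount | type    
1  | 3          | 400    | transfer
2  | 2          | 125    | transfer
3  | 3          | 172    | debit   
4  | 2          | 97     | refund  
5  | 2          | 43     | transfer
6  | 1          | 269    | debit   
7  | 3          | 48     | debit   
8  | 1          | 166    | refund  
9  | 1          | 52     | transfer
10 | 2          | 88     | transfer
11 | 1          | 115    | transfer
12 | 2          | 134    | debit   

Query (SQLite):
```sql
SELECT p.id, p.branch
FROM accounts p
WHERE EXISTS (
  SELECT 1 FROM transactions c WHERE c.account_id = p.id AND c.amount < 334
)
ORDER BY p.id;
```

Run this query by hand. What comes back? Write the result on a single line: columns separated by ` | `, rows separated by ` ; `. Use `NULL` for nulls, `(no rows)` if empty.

For each accounts row, check whether any transactions with matching account_id has amount < 334.
Keep rows where that is true.

1 | Quito ; 2 | Delhi ; 3 | Porto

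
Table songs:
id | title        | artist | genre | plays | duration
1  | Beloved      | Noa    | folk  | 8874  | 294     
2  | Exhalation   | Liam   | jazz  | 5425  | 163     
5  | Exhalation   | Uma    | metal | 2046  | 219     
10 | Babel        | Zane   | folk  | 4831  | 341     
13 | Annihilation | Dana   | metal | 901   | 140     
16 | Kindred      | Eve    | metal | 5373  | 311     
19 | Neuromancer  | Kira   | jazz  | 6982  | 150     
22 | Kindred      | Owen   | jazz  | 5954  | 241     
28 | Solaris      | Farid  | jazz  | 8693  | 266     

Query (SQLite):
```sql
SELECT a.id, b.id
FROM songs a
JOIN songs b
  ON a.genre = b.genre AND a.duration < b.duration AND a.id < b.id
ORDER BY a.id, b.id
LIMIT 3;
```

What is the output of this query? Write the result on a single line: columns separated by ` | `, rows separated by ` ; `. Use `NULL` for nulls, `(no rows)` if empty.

1 | 10 ; 2 | 22 ; 2 | 28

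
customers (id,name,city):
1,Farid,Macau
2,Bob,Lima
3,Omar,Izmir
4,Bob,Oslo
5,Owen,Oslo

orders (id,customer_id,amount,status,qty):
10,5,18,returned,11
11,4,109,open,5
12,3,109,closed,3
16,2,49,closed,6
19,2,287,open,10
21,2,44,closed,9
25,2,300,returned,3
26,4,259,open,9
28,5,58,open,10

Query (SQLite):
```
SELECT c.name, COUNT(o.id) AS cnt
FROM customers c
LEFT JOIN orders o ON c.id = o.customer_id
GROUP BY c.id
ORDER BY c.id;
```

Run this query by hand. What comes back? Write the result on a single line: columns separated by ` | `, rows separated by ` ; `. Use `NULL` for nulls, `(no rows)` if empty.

LEFT JOIN keeps every customers row; unmatched ones get NULL for orders columns.
Group by customers.id and compute COUNT(o.id). COUNT(col) of an all-NULL group is 0.
  1: ids {—} → COUNT(o.id)=0
  2: ids {16, 19, 21, 25} → COUNT(o.id)=4
  3: ids {12} → COUNT(o.id)=1
  4: ids {11, 26} → COUNT(o.id)=2
  5: ids {10, 28} → COUNT(o.id)=2

Farid | 0 ; Bob | 4 ; Omar | 1 ; Bob | 2 ; Owen | 2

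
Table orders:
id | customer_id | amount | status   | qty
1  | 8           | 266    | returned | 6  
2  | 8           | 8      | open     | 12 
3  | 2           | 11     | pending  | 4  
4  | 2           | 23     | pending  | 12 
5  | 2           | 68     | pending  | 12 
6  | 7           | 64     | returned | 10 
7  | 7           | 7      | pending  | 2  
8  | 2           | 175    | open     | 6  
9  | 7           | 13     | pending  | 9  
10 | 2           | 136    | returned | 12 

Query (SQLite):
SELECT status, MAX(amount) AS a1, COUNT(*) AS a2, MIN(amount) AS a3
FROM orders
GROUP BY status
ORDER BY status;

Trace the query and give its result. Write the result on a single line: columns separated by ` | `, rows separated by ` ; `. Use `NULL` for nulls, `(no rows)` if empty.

open | 175 | 2 | 8 ; pending | 68 | 5 | 7 ; returned | 266 | 3 | 64

Group orders by status.
Per group compute: MAX(amount), COUNT(*), MIN(amount).
  open: ids {2, 8} → MAX(amount)=175, COUNT(*)=2, MIN(amount)=8
  pending: ids {3, 4, 5, 7, 9} → MAX(amount)=68, COUNT(*)=5, MIN(amount)=7
  returned: ids {1, 6, 10} → MAX(amount)=266, COUNT(*)=3, MIN(amount)=64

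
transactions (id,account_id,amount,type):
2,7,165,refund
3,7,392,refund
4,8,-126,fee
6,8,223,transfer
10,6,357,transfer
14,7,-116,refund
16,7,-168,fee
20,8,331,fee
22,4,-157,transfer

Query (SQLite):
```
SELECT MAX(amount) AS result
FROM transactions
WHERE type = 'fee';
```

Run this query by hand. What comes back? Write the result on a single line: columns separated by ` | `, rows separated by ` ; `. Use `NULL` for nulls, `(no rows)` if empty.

331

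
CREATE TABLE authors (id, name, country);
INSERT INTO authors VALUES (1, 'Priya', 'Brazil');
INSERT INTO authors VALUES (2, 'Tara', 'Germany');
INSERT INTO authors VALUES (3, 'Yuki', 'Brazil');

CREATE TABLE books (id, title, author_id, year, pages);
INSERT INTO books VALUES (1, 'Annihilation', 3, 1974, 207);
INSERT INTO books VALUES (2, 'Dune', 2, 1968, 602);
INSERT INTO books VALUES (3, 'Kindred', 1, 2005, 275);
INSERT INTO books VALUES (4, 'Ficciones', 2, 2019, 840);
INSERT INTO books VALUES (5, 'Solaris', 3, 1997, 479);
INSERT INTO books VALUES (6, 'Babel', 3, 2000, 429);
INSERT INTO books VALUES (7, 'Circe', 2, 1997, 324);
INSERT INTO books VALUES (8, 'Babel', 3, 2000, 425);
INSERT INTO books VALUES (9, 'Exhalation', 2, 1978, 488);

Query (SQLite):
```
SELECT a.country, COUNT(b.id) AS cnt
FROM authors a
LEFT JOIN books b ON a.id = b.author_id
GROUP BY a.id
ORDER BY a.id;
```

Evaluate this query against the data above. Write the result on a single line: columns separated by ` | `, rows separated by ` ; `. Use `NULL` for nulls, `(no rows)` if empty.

Brazil | 1 ; Germany | 4 ; Brazil | 4

LEFT JOIN keeps every authors row; unmatched ones get NULL for books columns.
Group by authors.id and compute COUNT(b.id). COUNT(col) of an all-NULL group is 0.
  1: ids {3} → COUNT(b.id)=1
  2: ids {2, 4, 7, 9} → COUNT(b.id)=4
  3: ids {1, 5, 6, 8} → COUNT(b.id)=4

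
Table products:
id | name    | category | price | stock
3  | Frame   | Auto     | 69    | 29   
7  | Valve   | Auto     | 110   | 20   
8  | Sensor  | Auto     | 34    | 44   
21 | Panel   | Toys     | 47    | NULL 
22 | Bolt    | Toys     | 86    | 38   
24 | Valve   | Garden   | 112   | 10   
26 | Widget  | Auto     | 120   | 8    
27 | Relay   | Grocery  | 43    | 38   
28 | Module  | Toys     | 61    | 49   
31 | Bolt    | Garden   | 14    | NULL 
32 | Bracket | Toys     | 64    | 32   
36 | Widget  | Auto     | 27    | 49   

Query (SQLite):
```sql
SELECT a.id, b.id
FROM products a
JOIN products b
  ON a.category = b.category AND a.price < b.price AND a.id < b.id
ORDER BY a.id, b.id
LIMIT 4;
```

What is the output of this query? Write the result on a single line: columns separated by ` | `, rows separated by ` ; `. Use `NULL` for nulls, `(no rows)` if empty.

Pairs (a,b) with same category, a.price < b.price, a.id < b.id.
category groups: Auto:{3,7,8,26,36} Garden:{24,31} Grocery:{27} Toys:{21,22,28,32}
Ordered by (a.id, b.id); first 4.

3 | 7 ; 3 | 26 ; 7 | 26 ; 8 | 26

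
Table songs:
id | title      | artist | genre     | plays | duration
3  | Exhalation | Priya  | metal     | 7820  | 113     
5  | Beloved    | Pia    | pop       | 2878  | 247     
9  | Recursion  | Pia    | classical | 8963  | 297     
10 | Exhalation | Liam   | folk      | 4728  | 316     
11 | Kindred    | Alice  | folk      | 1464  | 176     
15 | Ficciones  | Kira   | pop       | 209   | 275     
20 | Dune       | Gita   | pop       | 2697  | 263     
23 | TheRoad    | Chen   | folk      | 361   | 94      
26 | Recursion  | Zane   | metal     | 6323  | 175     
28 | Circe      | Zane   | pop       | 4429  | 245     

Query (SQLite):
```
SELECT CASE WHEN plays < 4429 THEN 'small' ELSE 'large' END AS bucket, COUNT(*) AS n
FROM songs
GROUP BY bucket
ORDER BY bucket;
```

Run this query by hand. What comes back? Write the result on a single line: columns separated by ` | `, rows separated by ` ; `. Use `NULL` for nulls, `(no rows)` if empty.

Bucket rows by plays < 4429 → 'small' else 'large'; count each bucket.

large | 5 ; small | 5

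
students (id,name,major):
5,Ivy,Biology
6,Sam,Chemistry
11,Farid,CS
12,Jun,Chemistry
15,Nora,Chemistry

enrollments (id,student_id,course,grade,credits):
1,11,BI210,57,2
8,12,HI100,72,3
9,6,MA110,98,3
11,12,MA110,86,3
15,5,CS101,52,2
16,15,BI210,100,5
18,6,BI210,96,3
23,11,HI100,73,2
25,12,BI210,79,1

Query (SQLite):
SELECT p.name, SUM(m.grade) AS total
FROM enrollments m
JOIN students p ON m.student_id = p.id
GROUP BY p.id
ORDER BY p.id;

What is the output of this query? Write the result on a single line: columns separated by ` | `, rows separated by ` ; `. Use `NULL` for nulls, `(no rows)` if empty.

Ivy | 52 ; Sam | 194 ; Farid | 130 ; Jun | 237 ; Nora | 100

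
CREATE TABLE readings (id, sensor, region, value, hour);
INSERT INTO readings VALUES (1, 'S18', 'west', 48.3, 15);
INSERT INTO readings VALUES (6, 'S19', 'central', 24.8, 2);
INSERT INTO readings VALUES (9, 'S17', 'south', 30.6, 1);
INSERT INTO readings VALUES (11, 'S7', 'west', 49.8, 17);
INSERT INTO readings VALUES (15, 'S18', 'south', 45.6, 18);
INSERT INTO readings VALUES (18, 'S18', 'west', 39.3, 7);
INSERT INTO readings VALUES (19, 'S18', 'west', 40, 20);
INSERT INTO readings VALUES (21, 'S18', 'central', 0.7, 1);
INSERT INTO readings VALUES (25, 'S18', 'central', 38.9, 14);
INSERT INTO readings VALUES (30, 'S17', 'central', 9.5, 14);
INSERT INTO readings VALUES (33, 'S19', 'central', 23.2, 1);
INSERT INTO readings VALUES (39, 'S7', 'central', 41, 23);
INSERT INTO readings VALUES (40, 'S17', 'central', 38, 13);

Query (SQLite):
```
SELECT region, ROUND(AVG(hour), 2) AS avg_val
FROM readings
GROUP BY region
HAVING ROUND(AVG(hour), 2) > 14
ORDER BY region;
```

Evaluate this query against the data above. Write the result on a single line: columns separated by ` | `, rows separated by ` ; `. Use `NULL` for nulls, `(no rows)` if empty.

west | 14.75

Partition readings by region; compute ROUND(AVG(hour), 2) within each group.
HAVING: keep groups where ROUND(AVG(hour), 2) > 14.
  central: ids {6, 21, 25, 30, 33, 39, 40} → ROUND(AVG(hour), 2)=9.71
  south: ids {9, 15} → ROUND(AVG(hour), 2)=9.5
  west: ids {1, 11, 18, 19} → ROUND(AVG(hour), 2)=14.75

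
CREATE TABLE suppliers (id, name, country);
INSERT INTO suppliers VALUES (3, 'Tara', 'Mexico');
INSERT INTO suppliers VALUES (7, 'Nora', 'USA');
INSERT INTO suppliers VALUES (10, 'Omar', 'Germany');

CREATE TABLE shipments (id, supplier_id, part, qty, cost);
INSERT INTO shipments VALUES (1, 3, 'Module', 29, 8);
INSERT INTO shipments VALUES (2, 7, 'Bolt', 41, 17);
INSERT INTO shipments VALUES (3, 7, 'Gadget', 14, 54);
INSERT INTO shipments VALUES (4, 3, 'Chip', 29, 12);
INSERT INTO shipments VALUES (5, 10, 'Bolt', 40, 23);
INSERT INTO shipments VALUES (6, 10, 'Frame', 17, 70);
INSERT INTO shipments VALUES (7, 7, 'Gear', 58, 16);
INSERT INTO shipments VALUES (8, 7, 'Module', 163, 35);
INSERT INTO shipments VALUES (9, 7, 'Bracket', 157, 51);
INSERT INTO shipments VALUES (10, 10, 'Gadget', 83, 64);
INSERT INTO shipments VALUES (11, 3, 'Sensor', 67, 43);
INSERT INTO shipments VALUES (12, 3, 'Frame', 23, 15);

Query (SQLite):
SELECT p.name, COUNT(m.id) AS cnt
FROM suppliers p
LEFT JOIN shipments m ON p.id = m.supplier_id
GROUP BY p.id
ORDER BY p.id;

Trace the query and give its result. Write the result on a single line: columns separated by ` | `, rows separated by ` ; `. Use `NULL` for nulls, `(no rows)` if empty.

LEFT JOIN keeps every suppliers row; unmatched ones get NULL for shipments columns.
Group by suppliers.id and compute COUNT(m.id). COUNT(col) of an all-NULL group is 0.
  3: ids {1, 4, 11, 12} → COUNT(m.id)=4
  7: ids {2, 3, 7, 8, 9} → COUNT(m.id)=5
  10: ids {5, 6, 10} → COUNT(m.id)=3

Tara | 4 ; Nora | 5 ; Omar | 3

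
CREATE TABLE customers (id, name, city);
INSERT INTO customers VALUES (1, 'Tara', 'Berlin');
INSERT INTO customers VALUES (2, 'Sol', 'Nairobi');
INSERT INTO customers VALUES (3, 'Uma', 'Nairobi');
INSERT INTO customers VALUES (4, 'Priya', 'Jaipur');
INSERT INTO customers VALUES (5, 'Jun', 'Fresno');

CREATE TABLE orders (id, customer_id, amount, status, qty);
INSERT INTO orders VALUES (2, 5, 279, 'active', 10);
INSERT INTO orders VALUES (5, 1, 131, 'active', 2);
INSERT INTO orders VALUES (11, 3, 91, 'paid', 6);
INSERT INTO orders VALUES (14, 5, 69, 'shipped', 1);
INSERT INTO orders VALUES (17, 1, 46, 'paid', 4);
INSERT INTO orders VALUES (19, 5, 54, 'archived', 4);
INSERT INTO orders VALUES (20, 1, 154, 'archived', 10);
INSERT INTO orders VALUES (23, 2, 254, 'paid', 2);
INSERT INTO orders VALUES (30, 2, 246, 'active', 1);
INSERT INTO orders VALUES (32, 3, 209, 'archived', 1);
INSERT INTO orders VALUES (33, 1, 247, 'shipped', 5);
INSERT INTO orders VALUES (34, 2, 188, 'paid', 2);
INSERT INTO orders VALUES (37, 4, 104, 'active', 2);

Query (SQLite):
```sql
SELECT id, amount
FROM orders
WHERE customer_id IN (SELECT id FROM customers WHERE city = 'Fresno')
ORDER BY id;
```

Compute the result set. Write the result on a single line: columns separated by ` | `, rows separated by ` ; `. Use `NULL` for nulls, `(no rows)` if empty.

2 | 279 ; 14 | 69 ; 19 | 54

Inner query: customers.id where city = 'Fresno'.
Outer: keep orders rows whose customer_id is in that set.
Inner query → {5}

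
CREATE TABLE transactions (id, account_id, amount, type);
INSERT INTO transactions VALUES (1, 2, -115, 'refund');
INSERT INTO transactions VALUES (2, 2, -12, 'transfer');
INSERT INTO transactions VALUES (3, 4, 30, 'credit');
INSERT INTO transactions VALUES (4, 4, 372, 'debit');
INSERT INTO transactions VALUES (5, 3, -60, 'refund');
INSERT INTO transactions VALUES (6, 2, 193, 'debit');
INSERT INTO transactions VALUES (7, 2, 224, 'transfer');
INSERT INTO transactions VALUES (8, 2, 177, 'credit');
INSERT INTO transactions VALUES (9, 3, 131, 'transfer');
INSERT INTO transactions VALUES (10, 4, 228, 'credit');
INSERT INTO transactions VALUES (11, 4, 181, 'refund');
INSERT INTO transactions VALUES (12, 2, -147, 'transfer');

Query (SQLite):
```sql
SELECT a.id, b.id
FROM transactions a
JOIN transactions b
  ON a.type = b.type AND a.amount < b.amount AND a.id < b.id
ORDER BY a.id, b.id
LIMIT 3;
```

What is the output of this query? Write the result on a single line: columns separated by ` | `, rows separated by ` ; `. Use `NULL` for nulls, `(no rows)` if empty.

Pairs (a,b) with same type, a.amount < b.amount, a.id < b.id.
type groups: credit:{3,8,10} debit:{4,6} refund:{1,5,11} transfer:{2,7,9,12}
Ordered by (a.id, b.id); first 3.

1 | 5 ; 1 | 11 ; 2 | 7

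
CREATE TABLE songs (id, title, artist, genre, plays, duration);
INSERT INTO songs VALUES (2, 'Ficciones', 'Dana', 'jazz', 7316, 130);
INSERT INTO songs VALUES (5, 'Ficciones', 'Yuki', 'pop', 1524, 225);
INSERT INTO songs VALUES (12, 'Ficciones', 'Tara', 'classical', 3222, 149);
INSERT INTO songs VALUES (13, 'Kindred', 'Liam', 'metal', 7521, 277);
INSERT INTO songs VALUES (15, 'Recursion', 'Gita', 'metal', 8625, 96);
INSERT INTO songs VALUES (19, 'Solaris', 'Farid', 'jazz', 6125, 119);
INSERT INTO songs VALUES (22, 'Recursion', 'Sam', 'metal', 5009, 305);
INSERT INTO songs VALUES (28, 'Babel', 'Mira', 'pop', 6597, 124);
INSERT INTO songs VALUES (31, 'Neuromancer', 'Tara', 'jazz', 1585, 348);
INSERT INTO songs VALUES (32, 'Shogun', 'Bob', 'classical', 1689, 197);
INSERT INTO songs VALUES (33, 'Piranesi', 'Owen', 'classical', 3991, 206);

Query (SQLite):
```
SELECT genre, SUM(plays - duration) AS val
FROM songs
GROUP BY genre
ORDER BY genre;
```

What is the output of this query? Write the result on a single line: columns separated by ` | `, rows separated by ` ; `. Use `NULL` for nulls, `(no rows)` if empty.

classical | 8350 ; jazz | 14429 ; metal | 20477 ; pop | 7772

For each row compute plays - duration.
Group by genre; take SUM of the expression per group.
  classical: ids {12, 32, 33} → SUM(plays - duration)=8350
  jazz: ids {2, 19, 31} → SUM(plays - duration)=14429
  metal: ids {13, 15, 22} → SUM(plays - duration)=20477
  pop: ids {5, 28} → SUM(plays - duration)=7772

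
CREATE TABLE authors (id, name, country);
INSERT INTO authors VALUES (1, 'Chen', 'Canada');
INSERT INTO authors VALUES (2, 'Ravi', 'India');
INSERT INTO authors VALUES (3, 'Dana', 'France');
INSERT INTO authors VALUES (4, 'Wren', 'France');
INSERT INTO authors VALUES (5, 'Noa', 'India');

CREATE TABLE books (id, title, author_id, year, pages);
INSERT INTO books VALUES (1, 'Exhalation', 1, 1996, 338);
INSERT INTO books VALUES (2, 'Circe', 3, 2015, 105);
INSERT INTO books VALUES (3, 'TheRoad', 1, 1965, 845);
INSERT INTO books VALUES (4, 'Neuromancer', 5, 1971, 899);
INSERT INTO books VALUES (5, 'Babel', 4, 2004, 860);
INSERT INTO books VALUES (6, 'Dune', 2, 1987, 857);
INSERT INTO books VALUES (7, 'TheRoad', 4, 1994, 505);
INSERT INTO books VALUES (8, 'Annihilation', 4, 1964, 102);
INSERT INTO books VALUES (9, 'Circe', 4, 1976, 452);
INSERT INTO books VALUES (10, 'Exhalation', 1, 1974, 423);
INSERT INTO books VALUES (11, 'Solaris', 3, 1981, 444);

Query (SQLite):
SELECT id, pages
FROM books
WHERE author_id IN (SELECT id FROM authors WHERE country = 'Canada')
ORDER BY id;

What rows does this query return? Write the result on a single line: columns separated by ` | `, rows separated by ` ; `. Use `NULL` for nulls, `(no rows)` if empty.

1 | 338 ; 3 | 845 ; 10 | 423

Inner query: authors.id where country = 'Canada'.
Outer: keep books rows whose author_id is in that set.
Inner query → {1}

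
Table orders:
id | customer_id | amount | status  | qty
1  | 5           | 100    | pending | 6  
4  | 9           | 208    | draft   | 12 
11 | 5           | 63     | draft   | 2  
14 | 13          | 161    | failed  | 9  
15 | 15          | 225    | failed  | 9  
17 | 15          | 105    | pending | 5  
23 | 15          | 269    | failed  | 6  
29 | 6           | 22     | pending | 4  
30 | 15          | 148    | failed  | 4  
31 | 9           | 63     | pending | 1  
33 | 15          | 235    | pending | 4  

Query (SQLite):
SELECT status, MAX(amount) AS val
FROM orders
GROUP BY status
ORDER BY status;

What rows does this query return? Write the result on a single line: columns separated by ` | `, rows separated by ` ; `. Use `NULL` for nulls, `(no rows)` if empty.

draft | 208 ; failed | 269 ; pending | 235

Partition orders by status; compute MAX(amount) within each group.
  draft: ids {4, 11} → MAX(amount)=208
  failed: ids {14, 15, 23, 30} → MAX(amount)=269
  pending: ids {1, 17, 29, 31, 33} → MAX(amount)=235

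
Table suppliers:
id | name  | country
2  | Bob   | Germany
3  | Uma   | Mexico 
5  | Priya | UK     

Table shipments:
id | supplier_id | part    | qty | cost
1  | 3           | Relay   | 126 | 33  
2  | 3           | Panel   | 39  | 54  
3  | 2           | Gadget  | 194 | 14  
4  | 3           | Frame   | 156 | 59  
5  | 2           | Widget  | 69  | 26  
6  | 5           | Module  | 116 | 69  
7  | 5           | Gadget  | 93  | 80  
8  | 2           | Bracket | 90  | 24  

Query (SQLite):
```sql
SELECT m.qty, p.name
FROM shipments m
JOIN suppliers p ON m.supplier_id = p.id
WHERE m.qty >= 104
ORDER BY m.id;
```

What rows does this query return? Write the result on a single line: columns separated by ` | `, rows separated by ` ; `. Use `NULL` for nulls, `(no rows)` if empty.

Each shipments row matches the suppliers row where supplier_id = suppliers.id.
Then keep rows with m.qty >= 104.

126 | Uma ; 194 | Bob ; 156 | Uma ; 116 | Priya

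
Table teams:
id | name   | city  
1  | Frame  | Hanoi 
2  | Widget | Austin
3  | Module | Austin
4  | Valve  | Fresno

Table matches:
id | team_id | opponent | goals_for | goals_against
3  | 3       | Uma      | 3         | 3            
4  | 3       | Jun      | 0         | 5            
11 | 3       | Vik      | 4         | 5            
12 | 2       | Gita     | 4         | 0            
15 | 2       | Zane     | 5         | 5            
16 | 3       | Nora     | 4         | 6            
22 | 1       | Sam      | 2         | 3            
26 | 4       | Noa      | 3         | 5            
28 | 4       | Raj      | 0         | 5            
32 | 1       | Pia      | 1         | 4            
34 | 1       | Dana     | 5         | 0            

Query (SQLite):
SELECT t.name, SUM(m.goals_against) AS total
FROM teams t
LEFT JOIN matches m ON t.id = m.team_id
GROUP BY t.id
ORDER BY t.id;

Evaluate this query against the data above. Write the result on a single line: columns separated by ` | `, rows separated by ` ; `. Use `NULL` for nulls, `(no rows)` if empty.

Frame | 7 ; Widget | 5 ; Module | 19 ; Valve | 10

LEFT JOIN keeps every teams row; unmatched ones get NULL for matches columns.
Group by teams.id and compute SUM(m.goals_against). SUM over an all-NULL group is NULL.
  1: ids {22, 32, 34} → SUM(m.goals_against)=7
  2: ids {12, 15} → SUM(m.goals_against)=5
  3: ids {3, 4, 11, 16} → SUM(m.goals_against)=19
  4: ids {26, 28} → SUM(m.goals_against)=10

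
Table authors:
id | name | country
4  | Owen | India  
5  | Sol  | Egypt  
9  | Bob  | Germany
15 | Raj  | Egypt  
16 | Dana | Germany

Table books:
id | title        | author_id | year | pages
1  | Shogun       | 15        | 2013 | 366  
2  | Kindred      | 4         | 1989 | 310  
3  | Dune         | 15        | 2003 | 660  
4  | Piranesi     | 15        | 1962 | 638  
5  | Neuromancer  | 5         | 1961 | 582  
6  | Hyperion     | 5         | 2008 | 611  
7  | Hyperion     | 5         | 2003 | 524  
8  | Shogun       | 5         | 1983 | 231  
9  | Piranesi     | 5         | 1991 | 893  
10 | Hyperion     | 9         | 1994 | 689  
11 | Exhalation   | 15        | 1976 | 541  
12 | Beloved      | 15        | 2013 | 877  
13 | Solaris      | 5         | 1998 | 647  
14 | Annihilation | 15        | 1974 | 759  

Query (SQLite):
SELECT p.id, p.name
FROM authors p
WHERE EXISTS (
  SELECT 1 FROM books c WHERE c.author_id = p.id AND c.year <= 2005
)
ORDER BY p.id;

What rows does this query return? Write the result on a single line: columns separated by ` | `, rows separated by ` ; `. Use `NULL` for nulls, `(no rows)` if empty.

4 | Owen ; 5 | Sol ; 9 | Bob ; 15 | Raj

For each authors row, check whether any books with matching author_id has year <= 2005.
Keep rows where that is true.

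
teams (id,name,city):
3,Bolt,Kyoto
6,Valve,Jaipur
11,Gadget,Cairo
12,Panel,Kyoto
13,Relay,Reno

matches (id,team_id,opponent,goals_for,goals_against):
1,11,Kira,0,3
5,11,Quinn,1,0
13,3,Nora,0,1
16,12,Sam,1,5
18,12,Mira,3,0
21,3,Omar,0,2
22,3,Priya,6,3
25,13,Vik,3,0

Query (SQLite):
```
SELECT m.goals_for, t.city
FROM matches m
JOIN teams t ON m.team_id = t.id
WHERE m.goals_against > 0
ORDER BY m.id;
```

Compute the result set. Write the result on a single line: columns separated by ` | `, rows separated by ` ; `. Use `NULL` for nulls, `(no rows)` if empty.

Each matches row matches the teams row where team_id = teams.id.
Then keep rows with m.goals_against > 0.

0 | Cairo ; 0 | Kyoto ; 1 | Kyoto ; 0 | Kyoto ; 6 | Kyoto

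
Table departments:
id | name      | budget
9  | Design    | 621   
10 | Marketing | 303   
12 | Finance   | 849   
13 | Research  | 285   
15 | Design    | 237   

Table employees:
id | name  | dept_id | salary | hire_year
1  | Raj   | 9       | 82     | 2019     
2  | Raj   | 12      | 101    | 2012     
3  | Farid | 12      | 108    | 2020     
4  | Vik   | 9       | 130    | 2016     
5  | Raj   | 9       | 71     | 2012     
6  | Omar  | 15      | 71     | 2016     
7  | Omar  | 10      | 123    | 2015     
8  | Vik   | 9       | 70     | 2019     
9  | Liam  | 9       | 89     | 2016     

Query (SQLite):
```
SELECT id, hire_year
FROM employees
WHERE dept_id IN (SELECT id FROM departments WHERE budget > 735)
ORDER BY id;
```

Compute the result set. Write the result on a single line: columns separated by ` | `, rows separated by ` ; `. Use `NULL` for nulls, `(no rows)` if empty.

2 | 2012 ; 3 | 2020

Inner query: departments.id where budget > 735.
Outer: keep employees rows whose dept_id is in that set.
Inner query → {12}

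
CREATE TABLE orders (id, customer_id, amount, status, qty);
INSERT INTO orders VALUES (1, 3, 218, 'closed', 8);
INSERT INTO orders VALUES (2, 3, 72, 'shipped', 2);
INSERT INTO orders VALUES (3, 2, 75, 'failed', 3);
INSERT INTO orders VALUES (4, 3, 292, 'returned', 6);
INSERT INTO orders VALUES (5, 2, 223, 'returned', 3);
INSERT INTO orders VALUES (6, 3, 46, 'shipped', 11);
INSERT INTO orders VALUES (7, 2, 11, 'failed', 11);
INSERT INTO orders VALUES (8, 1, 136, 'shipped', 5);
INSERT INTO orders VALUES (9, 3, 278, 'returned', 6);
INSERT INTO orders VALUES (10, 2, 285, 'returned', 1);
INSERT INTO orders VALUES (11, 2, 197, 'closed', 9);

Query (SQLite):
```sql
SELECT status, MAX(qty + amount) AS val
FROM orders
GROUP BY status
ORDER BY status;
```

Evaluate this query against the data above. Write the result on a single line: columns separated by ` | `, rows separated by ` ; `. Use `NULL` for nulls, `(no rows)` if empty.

closed | 226 ; failed | 78 ; returned | 298 ; shipped | 141

For each row compute qty + amount.
Group by status; take MAX of the expression per group.
  closed: ids {1, 11} → MAX(qty + amount)=226
  failed: ids {3, 7} → MAX(qty + amount)=78
  returned: ids {4, 5, 9, 10} → MAX(qty + amount)=298
  shipped: ids {2, 6, 8} → MAX(qty + amount)=141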